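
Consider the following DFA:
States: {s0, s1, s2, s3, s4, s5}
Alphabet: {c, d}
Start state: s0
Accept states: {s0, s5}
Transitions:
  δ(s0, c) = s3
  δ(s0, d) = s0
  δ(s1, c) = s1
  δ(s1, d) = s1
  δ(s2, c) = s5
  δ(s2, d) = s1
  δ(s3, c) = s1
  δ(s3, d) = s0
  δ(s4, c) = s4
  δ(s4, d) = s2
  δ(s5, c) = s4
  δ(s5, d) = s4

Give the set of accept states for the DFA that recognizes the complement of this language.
Complement accept states = All states \ Original accept states
= {s0, s1, s2, s3, s4, s5} \ {s0, s5}
{s1, s2, s3, s4}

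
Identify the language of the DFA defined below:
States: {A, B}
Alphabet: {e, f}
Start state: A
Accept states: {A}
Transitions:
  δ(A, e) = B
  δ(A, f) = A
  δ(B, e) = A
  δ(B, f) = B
Testing a few strings:
  'eff' → reject
  'ef' → reject
  'fff' → accept
  'f' → accept
State roles: A=even number of e's so far; B=odd number of e's so far
All strings over {e,f} with an even number of e's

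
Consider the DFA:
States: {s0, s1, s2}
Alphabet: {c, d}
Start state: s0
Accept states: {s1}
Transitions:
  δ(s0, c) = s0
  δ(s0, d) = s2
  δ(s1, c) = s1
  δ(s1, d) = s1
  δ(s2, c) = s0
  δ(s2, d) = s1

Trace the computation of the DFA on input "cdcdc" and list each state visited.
read 'c': s0 → s0
  read 'd': s0 → s2
  read 'c': s2 → s0
  read 'd': s0 → s2
  read 'c': s2 → s0
s0 -> s0 -> s2 -> s0 -> s2 -> s0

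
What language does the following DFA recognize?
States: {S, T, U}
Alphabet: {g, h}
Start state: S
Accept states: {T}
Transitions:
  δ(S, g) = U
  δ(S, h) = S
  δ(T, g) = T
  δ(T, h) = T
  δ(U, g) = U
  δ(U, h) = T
Testing a few strings:
  'hg' → reject
  'hgh' → accept
  'g' → reject
  'hh' → reject
State roles: S=no g seen yet; T=substring gh seen; U=seen a g, waiting for h
All strings over {g,h} containing the substring gh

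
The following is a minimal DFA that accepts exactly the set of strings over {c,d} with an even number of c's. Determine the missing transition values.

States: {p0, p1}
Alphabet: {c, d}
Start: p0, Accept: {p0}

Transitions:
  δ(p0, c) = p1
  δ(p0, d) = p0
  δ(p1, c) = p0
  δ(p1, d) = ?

From the language and accept set, identify what each state tracks — p0: even number of c's so far; p1: odd number of c's so far.
Each missing δ(q, a) is the state matching the new tracked value after reading a.
δ(p1, d) = p1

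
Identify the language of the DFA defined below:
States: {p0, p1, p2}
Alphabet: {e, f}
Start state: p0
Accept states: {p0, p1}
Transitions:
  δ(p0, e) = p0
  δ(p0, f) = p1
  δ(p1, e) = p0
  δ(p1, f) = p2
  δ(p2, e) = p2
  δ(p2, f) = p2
Testing a few strings:
  'eff' → reject
  'ff' → reject
  'effe' → reject
  'eee' → accept
State roles: p0=last symbol not f (ok); p1=last symbol f (ok); p2=saw ff (dead)
All strings over {e,f} with no two consecutive f's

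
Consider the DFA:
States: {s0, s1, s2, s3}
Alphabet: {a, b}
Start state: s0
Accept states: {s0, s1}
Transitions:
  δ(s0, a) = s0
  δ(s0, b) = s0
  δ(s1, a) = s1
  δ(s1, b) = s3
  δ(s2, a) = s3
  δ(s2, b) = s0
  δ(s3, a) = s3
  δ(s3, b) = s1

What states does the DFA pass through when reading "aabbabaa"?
read 'a': s0 → s0
  read 'a': s0 → s0
  read 'b': s0 → s0
  read 'b': s0 → s0
  read 'a': s0 → s0
  read 'b': s0 → s0
  read 'a': s0 → s0
  read 'a': s0 → s0
s0 -> s0 -> s0 -> s0 -> s0 -> s0 -> s0 -> s0 -> s0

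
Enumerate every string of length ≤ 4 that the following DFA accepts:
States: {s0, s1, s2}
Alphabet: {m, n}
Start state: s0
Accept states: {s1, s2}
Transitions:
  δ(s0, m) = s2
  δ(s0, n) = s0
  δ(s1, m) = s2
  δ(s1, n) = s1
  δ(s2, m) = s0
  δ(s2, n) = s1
m, mn, nm, mmm, mnm, mnn, nmn, nnm, mmmn, mmnm, mnmn, mnnm, mnnn, nmmm, nmnm, nmnn, nnmn, nnnm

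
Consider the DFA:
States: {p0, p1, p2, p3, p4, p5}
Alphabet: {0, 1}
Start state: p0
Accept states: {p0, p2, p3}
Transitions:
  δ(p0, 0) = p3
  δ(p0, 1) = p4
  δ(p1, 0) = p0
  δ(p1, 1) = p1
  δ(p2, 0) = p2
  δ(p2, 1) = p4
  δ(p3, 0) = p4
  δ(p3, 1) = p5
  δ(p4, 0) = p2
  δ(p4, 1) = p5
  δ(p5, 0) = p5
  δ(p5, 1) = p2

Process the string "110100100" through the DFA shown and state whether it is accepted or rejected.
Processing string "110100100":
  p0 --1--> p4
  p4 --1--> p5
  p5 --0--> p5
  p5 --1--> p2
  p2 --0--> p2
  p2 --0--> p2
  p2 --1--> p4
  p4 --0--> p2
  p2 --0--> p2
Final state: p2
Accept states: {p0, p2, p3}
Yes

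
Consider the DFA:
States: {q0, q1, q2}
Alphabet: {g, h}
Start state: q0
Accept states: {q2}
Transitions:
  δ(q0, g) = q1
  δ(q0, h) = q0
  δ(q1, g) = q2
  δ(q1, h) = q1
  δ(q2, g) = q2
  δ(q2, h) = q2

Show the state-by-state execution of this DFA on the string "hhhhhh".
read 'h': q0 → q0
  read 'h': q0 → q0
  read 'h': q0 → q0
  read 'h': q0 → q0
  read 'h': q0 → q0
  read 'h': q0 → q0
q0 -> q0 -> q0 -> q0 -> q0 -> q0 -> q0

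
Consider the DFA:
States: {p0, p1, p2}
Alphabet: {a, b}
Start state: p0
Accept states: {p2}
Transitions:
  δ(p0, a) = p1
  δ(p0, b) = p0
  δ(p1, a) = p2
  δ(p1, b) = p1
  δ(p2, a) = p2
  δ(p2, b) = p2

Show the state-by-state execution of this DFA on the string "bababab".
read 'b': p0 → p0
  read 'a': p0 → p1
  read 'b': p1 → p1
  read 'a': p1 → p2
  read 'b': p2 → p2
  read 'a': p2 → p2
  read 'b': p2 → p2
p0 -> p0 -> p1 -> p1 -> p2 -> p2 -> p2 -> p2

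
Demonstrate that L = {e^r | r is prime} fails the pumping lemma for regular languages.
Assume L is regular with pumping length p. Idea: pumping by a suitable count produces a composite length.
Let q be a prime with q ≥ p and choose s = e^q ∈ L. By the pumping lemma, s = xyz with |xy| ≤ p, |y| = k ≥ 1. Take i = q+1: |xy^(q+1)z| = q + q·k = q(1+k). Since q ≥ 2 and 1+k ≥ 2, q(1+k) is composite, so xy^(q+1)z ∉ L.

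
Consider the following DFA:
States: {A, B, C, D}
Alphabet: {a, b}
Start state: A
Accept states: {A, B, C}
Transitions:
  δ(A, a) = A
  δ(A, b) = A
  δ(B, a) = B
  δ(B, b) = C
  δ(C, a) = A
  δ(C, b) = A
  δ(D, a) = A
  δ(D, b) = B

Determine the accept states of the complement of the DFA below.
Complement accept states = All states \ Original accept states
= {A, B, C, D} \ {A, B, C}
{D}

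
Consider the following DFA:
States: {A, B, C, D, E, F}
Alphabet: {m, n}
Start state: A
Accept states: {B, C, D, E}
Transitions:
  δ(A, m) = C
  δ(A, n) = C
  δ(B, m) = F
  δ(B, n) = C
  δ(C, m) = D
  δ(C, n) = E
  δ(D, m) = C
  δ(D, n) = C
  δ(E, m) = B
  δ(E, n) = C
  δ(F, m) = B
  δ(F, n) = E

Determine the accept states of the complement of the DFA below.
Complement accept states = All states \ Original accept states
= {A, B, C, D, E, F} \ {B, C, D, E}
{A, F}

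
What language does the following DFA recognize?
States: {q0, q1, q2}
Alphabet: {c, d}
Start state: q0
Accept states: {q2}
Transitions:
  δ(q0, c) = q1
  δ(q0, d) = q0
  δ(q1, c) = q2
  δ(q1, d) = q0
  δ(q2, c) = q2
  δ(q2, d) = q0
Testing a few strings:
  'ddcd' → reject
  'dddc' → reject
  'dc' → reject
  'dd' → reject
State roles: q0=last symbol not c; q1=one trailing c; q2=two trailing c's
All strings over {c,d} ending with cc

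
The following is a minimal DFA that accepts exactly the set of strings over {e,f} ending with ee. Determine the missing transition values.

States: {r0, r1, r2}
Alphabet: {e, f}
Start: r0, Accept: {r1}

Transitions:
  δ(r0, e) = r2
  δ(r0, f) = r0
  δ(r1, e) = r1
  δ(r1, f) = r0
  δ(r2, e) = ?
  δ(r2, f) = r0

From the language and accept set, identify what each state tracks — r0: last symbol not e; r1: two trailing e's; r2: one trailing e.
Each missing δ(q, a) is the state matching the new tracked value after reading a.
δ(r2, e) = r1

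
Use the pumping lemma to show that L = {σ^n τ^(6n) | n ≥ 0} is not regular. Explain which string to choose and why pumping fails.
Assume L is regular with pumping length p. Idea: pumping the σ-block breaks the 1:6 ratio.
Choose s = σ^p τ^(6p) (length 7p ≥ p). By the pumping lemma, s = xyz with |xy| ≤ p, |y| > 0, so y = σ^k with k ≥ 1. Then xy²z = σ^(p+k) τ^(6p). For this to be in L we would need 6p = 6(p+k), i.e. 6k = 0, contradicting k ≥ 1. So xy²z ∉ L.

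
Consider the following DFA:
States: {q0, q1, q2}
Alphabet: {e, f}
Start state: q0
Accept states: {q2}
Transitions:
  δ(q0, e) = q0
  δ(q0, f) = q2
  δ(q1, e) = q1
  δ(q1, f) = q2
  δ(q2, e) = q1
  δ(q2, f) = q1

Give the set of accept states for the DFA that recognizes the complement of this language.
Complement accept states = All states \ Original accept states
= {q0, q1, q2} \ {q2}
{q0, q1}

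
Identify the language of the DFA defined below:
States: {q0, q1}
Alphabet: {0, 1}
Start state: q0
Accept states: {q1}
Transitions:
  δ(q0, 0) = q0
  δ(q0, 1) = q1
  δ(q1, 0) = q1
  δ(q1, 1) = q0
Testing a few strings:
  '10' → accept
  '010' → accept
  '110' → reject
  '0' → reject
State roles: q0=even number of 1's so far; q1=odd number of 1's so far
All binary strings with an odd number of 1's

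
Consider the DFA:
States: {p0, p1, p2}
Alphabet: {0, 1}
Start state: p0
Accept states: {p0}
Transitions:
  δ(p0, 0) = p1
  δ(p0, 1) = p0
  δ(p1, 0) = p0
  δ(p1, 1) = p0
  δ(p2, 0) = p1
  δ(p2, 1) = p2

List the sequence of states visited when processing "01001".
read '0': p0 → p1
  read '1': p1 → p0
  read '0': p0 → p1
  read '0': p1 → p0
  read '1': p0 → p0
p0 -> p1 -> p0 -> p1 -> p0 -> p0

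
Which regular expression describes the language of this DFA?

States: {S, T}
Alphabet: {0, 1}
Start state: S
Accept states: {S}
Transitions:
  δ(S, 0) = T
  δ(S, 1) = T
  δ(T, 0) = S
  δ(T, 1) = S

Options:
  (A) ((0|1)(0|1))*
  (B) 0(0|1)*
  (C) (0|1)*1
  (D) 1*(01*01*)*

Check each option against the DFA on short strings; one disagreement eliminates an option:
  (A) ((0|1)(0|1))*: agrees with the DFA on every string of length ≤ 6
  (B) 0(0|1)*: on ε the DFA stays in S and accepts (S ∈ Accept), but the regex does not match it → eliminate
  (C) (0|1)*1: on ε the DFA stays in S and accepts (S ∈ Accept), but the regex does not match it → eliminate
  (D) 1*(01*01*)*: on '1' the DFA goes S → T and rejects (T ∉ Accept), but the regex matches it → eliminate
Only (A) is consistent with the DFA.
(A) ((0|1)(0|1))*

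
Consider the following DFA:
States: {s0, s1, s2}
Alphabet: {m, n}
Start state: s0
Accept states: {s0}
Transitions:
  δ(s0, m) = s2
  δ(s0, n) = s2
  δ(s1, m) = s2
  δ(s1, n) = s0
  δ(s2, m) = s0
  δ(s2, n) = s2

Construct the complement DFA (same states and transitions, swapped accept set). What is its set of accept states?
Complement accept states = All states \ Original accept states
= {s0, s1, s2} \ {s0}
{s1, s2}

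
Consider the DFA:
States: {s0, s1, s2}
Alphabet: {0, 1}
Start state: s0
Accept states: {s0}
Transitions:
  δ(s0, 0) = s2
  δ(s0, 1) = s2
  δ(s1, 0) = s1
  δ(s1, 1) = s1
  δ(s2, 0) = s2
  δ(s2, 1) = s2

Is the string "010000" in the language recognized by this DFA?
Processing string "010000":
  s0 --0--> s2
  s2 --1--> s2
  s2 --0--> s2
  s2 --0--> s2
  s2 --0--> s2
  s2 --0--> s2
Final state: s2
Accept states: {s0}
No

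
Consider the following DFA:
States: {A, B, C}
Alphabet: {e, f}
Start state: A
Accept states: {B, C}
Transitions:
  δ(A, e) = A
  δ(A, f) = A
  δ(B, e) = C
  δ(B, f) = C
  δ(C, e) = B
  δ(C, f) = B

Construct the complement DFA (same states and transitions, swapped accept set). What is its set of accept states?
Complement accept states = All states \ Original accept states
= {A, B, C} \ {B, C}
{A}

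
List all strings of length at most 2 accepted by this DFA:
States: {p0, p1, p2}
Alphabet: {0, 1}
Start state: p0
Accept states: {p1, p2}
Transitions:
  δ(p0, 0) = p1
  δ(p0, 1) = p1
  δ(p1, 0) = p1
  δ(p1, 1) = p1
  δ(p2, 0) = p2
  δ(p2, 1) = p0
0, 1, 00, 01, 10, 11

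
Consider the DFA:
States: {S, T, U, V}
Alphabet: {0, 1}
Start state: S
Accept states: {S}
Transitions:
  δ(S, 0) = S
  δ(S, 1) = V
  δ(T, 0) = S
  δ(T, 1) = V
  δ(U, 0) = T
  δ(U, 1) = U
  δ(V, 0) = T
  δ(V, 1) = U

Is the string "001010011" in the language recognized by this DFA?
Processing string "001010011":
  S --0--> S
  S --0--> S
  S --1--> V
  V --0--> T
  T --1--> V
  V --0--> T
  T --0--> S
  S --1--> V
  V --1--> U
Final state: U
Accept states: {S}
No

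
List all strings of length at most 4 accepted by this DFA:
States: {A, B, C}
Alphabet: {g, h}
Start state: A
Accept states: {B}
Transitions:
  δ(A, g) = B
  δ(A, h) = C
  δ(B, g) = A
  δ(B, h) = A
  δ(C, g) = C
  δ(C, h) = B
g, hh, ggg, ghg, hgh, gghh, ghhh, hggh, hhgg, hhhg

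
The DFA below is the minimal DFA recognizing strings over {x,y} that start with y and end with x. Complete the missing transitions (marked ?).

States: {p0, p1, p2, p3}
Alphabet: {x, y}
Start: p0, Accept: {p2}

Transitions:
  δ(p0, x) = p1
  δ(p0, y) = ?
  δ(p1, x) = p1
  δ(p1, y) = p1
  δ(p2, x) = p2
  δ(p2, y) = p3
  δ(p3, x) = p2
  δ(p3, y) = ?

From the language and accept set, identify what each state tracks — p0: no input read; p1: started with x (dead); p2: started with y, last symbol x; p3: started with y, last symbol y.
Each missing δ(q, a) is the state matching the new tracked value after reading a.
δ(p0, y) = p3; δ(p3, y) = p3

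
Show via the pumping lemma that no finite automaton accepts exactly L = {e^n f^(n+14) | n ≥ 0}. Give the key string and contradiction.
Assume L is regular with pumping length p. Idea: pumping the e-block breaks the fixed offset of 14.
Choose s = e^p f^(p+14) ∈ L. By the pumping lemma, s = xyz with |xy| ≤ p, |y| > 0, so y = e^k with k ≥ 1. Then xy²z = e^(p+k) f^(p+14). For this to be in L we would need p+14 = (p+k)+14, i.e. k = 0, contradicting k ≥ 1. So xy²z ∉ L.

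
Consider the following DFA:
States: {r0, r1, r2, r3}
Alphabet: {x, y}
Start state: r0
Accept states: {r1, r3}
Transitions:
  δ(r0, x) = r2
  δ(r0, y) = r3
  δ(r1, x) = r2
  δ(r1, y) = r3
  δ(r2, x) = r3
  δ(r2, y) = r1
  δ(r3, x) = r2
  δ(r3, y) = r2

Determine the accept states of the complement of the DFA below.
Complement accept states = All states \ Original accept states
= {r0, r1, r2, r3} \ {r1, r3}
{r0, r2}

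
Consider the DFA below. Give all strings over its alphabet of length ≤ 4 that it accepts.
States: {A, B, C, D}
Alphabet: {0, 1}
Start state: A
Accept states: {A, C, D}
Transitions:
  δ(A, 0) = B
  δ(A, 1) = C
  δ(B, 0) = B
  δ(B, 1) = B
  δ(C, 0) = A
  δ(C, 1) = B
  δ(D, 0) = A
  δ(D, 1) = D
ε, 1, 10, 101, 1010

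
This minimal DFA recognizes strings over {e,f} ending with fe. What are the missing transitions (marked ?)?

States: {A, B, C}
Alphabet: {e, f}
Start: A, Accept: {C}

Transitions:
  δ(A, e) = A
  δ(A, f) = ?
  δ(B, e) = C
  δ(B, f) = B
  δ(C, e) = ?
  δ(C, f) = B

From the language and accept set, identify what each state tracks — A: no suffix match; B: one trailing f; C: suffix is fe.
Each missing δ(q, a) is the state matching the new tracked value after reading a.
δ(A, f) = B; δ(C, e) = A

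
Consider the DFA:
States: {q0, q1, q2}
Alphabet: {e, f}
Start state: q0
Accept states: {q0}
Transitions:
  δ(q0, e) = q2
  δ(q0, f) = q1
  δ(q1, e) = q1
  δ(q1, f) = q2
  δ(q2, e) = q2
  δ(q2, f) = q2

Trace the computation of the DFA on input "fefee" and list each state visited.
read 'f': q0 → q1
  read 'e': q1 → q1
  read 'f': q1 → q2
  read 'e': q2 → q2
  read 'e': q2 → q2
q0 -> q1 -> q1 -> q2 -> q2 -> q2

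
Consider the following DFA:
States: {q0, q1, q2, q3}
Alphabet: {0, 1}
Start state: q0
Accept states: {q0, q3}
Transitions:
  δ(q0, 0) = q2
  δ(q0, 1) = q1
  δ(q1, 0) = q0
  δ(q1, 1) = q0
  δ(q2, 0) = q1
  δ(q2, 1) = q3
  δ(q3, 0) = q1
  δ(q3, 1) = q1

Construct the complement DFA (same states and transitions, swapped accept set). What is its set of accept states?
Complement accept states = All states \ Original accept states
= {q0, q1, q2, q3} \ {q0, q3}
{q1, q2}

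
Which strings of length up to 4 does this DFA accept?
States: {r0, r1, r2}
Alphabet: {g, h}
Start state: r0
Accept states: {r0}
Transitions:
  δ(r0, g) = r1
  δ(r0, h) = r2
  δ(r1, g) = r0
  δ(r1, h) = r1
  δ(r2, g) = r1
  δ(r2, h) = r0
ε, gg, hh, ghg, hgg, gggg, gghh, ghhg, hghg, hhgg, hhhh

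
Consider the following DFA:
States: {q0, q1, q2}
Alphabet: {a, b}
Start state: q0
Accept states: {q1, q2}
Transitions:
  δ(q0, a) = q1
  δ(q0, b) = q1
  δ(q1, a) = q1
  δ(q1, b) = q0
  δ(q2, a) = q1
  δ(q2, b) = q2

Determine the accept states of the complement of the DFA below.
Complement accept states = All states \ Original accept states
= {q0, q1, q2} \ {q1, q2}
{q0}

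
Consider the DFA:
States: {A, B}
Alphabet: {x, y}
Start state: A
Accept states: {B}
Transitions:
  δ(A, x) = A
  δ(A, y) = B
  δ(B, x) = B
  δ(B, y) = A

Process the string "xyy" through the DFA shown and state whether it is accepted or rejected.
Processing string "xyy":
  A --x--> A
  A --y--> B
  B --y--> A
Final state: A
Accept states: {B}
No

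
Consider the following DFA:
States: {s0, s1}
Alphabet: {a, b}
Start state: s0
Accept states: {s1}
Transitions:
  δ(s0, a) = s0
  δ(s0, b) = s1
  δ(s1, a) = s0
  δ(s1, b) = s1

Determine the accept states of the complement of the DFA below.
Complement accept states = All states \ Original accept states
= {s0, s1} \ {s1}
{s0}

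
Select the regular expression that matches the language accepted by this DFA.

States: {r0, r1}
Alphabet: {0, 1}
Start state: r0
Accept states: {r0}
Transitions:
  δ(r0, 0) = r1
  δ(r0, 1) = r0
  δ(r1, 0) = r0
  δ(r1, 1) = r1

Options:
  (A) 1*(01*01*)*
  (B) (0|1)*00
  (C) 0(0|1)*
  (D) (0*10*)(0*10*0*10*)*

Check each option against the DFA on short strings; one disagreement eliminates an option:
  (A) 1*(01*01*)*: agrees with the DFA on every string of length ≤ 6
  (B) (0|1)*00: on ε the DFA stays in r0 and accepts (r0 ∈ Accept), but the regex does not match it → eliminate
  (C) 0(0|1)*: on ε the DFA stays in r0 and accepts (r0 ∈ Accept), but the regex does not match it → eliminate
  (D) (0*10*)(0*10*0*10*)*: on ε the DFA stays in r0 and accepts (r0 ∈ Accept), but the regex does not match it → eliminate
Only (A) is consistent with the DFA.
(A) 1*(01*01*)*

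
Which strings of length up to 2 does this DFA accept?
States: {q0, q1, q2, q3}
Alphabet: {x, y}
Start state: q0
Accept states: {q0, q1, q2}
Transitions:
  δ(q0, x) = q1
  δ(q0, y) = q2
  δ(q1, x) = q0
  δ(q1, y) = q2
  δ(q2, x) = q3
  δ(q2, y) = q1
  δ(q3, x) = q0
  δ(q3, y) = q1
ε, x, y, xx, xy, yy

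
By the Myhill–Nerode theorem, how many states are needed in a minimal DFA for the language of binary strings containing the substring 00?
By Myhill–Nerode, count the distinguishable equivalence classes: 3 classes — one per longest suffix of the input that is a prefix of '00' (lengths 0 through 1), plus an absorbing 'already seen 00' class.
3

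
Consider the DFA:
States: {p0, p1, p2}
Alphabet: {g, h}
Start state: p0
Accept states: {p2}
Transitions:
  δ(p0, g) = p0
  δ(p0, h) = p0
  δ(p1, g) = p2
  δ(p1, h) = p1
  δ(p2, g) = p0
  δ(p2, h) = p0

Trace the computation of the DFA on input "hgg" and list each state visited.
read 'h': p0 → p0
  read 'g': p0 → p0
  read 'g': p0 → p0
p0 -> p0 -> p0 -> p0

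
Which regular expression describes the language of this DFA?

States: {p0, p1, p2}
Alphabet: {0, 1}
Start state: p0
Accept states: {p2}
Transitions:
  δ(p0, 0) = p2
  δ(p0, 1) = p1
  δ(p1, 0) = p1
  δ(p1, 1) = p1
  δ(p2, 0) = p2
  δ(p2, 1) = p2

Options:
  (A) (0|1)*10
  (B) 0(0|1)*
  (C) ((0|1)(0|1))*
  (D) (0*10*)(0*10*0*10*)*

Check each option against the DFA on short strings; one disagreement eliminates an option:
  (A) (0|1)*10: on '0' the DFA goes p0 → p2 and accepts (p2 ∈ Accept), but the regex does not match it → eliminate
  (B) 0(0|1)*: agrees with the DFA on every string of length ≤ 6
  (C) ((0|1)(0|1))*: on ε the DFA stays in p0 and rejects (p0 ∉ Accept), but the regex matches it → eliminate
  (D) (0*10*)(0*10*0*10*)*: on '0' the DFA goes p0 → p2 and accepts (p2 ∈ Accept), but the regex does not match it → eliminate
Only (B) is consistent with the DFA.
(B) 0(0|1)*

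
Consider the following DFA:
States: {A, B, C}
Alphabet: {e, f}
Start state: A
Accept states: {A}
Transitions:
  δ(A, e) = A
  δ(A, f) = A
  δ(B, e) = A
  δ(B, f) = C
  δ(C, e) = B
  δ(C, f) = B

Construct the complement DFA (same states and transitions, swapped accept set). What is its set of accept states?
Complement accept states = All states \ Original accept states
= {A, B, C} \ {A}
{B, C}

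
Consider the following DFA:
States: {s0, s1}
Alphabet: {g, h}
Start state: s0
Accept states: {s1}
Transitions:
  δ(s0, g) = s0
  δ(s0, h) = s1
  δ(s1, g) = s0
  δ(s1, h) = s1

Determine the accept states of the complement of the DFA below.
Complement accept states = All states \ Original accept states
= {s0, s1} \ {s1}
{s0}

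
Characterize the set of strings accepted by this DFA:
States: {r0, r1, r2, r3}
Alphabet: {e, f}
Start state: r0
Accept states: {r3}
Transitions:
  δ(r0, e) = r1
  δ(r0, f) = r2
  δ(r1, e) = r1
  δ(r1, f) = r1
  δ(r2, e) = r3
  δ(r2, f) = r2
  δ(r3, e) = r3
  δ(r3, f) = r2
Testing a few strings:
  'ff' → reject
  'fff' → reject
  'fe' → accept
  'ef' → reject
State roles: r0=no input read; r1=started with e (dead); r2=started with f, last symbol f; r3=started with f, last symbol e
All strings over {e,f} that start with f and end with e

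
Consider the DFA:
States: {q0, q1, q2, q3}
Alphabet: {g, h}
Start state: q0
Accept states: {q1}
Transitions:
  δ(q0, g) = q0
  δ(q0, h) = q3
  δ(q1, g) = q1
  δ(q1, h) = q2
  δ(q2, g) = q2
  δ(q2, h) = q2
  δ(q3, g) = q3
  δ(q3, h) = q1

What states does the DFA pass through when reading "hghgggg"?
read 'h': q0 → q3
  read 'g': q3 → q3
  read 'h': q3 → q1
  read 'g': q1 → q1
  read 'g': q1 → q1
  read 'g': q1 → q1
  read 'g': q1 → q1
q0 -> q3 -> q3 -> q1 -> q1 -> q1 -> q1 -> q1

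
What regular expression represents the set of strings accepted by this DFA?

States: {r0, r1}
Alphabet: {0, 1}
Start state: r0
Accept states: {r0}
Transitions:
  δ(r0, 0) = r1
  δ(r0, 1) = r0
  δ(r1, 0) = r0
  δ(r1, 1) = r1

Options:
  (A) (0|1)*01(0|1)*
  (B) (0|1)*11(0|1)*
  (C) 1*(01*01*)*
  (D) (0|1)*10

Check each option against the DFA on short strings; one disagreement eliminates an option:
  (A) (0|1)*01(0|1)*: on ε the DFA stays in r0 and accepts (r0 ∈ Accept), but the regex does not match it → eliminate
  (B) (0|1)*11(0|1)*: on ε the DFA stays in r0 and accepts (r0 ∈ Accept), but the regex does not match it → eliminate
  (C) 1*(01*01*)*: agrees with the DFA on every string of length ≤ 6
  (D) (0|1)*10: on ε the DFA stays in r0 and accepts (r0 ∈ Accept), but the regex does not match it → eliminate
Only (C) is consistent with the DFA.
(C) 1*(01*01*)*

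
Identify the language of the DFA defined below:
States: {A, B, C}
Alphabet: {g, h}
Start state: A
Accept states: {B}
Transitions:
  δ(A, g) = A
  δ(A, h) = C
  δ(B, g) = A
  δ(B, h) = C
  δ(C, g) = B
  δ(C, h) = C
Testing a few strings:
  'hhgg' → reject
  'gh' → reject
  'h' → reject
  'ggh' → reject
State roles: A=no suffix match; B=suffix is hg; C=one trailing h
All strings over {g,h} ending with hg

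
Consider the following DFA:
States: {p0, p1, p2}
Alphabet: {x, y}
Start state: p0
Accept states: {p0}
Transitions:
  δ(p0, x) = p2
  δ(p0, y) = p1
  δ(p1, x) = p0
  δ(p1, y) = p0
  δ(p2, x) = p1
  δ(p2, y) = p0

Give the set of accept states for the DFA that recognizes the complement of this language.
Complement accept states = All states \ Original accept states
= {p0, p1, p2} \ {p0}
{p1, p2}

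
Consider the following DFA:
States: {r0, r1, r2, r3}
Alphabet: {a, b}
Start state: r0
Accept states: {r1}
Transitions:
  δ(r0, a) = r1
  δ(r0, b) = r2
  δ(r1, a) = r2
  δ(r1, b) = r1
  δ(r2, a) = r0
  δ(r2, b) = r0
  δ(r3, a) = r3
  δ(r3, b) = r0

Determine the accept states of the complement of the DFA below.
Complement accept states = All states \ Original accept states
= {r0, r1, r2, r3} \ {r1}
{r0, r2, r3}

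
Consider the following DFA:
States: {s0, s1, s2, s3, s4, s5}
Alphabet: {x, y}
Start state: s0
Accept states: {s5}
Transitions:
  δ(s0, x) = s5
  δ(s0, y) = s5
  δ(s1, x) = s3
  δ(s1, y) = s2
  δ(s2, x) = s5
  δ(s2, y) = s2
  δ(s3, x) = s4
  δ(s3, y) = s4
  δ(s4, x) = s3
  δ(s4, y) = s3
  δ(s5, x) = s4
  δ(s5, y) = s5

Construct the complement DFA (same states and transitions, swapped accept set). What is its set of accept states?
Complement accept states = All states \ Original accept states
= {s0, s1, s2, s3, s4, s5} \ {s5}
{s0, s1, s2, s3, s4}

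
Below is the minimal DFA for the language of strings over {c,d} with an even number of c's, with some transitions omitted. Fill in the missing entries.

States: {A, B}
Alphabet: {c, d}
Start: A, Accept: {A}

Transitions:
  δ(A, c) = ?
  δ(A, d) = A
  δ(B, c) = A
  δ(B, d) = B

From the language and accept set, identify what each state tracks — A: even number of c's so far; B: odd number of c's so far.
Each missing δ(q, a) is the state matching the new tracked value after reading a.
δ(A, c) = B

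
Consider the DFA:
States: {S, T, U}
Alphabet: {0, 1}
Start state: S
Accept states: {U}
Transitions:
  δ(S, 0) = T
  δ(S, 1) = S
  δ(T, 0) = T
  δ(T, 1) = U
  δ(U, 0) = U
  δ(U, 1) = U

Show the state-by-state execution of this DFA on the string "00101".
read '0': S → T
  read '0': T → T
  read '1': T → U
  read '0': U → U
  read '1': U → U
S -> T -> T -> U -> U -> U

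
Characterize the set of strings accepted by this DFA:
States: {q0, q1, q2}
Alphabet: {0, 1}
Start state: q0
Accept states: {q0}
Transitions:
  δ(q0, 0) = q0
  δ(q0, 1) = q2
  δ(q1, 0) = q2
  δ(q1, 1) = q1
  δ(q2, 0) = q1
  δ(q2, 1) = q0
Testing a few strings:
  '11' → accept
  '10' → reject
  '000' → accept
  '1001' → accept
State roles: q0=value ≡ 0 (mod 3); q1=value ≡ 2 (mod 3); q2=value ≡ 1 (mod 3)
All binary strings representing a multiple of 3 (read in base 2; leading zeros allowed and ε counts as 0)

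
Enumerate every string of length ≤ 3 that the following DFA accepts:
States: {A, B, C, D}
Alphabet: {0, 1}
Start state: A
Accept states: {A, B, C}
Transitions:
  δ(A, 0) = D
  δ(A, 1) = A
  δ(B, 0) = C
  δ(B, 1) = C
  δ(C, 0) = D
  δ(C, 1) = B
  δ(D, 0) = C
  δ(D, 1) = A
ε, 1, 00, 01, 11, 001, 011, 100, 101, 111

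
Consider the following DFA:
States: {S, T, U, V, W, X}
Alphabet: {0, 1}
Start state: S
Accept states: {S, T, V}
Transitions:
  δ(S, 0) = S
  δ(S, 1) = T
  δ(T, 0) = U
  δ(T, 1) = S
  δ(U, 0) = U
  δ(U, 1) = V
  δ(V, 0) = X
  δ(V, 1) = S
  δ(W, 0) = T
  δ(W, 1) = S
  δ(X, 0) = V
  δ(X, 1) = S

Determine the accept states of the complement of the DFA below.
Complement accept states = All states \ Original accept states
= {S, T, U, V, W, X} \ {S, T, V}
{U, W, X}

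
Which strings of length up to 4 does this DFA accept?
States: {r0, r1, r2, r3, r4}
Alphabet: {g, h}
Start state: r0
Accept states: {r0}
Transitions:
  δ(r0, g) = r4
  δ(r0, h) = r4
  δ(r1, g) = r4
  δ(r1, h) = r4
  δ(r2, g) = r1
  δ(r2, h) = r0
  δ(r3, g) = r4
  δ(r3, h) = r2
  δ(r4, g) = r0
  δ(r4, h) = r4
ε, gg, hg, ghg, hhg, gggg, gghg, ghhg, hggg, hghg, hhhg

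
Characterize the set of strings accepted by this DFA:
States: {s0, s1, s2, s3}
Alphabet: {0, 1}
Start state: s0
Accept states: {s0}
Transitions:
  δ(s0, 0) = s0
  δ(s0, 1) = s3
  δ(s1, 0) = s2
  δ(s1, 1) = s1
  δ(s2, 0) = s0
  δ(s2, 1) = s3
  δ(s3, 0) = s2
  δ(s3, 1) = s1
Testing a few strings:
  '010' → reject
  '0001' → reject
  '01' → reject
  '0110' → reject
State roles: s0=value ≡ 0 (mod 4); s1=value ≡ 3 (mod 4); s2=value ≡ 2 (mod 4); s3=value ≡ 1 (mod 4)
All binary strings representing a multiple of 4 (read in base 2; leading zeros allowed and ε counts as 0)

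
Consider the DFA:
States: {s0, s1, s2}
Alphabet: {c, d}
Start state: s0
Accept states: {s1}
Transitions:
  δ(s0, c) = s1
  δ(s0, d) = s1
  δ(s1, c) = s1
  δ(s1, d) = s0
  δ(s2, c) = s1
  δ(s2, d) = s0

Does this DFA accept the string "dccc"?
Processing string "dccc":
  s0 --d--> s1
  s1 --c--> s1
  s1 --c--> s1
  s1 --c--> s1
Final state: s1
Accept states: {s1}
Yes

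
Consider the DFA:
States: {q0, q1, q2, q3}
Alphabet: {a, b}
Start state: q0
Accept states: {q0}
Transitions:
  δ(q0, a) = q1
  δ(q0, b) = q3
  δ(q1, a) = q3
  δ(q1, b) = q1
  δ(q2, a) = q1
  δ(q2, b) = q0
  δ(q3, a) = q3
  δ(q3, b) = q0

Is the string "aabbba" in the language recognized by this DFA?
Processing string "aabbba":
  q0 --a--> q1
  q1 --a--> q3
  q3 --b--> q0
  q0 --b--> q3
  q3 --b--> q0
  q0 --a--> q1
Final state: q1
Accept states: {q0}
No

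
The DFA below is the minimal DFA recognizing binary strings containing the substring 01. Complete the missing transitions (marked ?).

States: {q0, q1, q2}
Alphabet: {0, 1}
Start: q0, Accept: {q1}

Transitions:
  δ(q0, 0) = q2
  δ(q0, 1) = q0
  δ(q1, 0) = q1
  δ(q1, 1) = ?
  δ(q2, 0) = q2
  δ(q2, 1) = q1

From the language and accept set, identify what each state tracks — q0: no 0 seen yet; q1: substring 01 seen; q2: seen a 0, waiting for 1.
Each missing δ(q, a) is the state matching the new tracked value after reading a.
δ(q1, 1) = q1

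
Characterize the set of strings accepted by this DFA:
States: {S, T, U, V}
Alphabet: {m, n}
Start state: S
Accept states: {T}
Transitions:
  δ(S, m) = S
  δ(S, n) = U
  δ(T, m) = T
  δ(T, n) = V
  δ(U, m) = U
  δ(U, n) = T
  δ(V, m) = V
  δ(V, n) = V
Testing a few strings:
  'nmm' → reject
  'mmmm' → reject
  'mnm' → reject
  'mmnm' → reject
State roles: S=zero n's; T=two n's; U=one n; V=≥ three n's (dead)
All strings over {m,n} containing exactly two n's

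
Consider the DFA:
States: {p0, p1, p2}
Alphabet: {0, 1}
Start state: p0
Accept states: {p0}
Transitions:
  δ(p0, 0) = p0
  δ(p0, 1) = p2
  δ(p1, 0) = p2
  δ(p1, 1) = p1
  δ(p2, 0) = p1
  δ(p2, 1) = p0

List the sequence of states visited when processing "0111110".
read '0': p0 → p0
  read '1': p0 → p2
  read '1': p2 → p0
  read '1': p0 → p2
  read '1': p2 → p0
  read '1': p0 → p2
  read '0': p2 → p1
p0 -> p0 -> p2 -> p0 -> p2 -> p0 -> p2 -> p1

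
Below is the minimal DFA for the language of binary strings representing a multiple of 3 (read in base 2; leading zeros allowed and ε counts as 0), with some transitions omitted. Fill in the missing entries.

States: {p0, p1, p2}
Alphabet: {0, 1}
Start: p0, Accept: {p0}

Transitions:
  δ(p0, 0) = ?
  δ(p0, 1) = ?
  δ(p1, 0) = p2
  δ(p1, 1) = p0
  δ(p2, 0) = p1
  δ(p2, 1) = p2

From the language and accept set, identify what each state tracks — p0: value ≡ 0 (mod 3); p1: value ≡ 1 (mod 3); p2: value ≡ 2 (mod 3).
Each missing δ(q, a) is the state matching the new tracked value after reading a.
δ(p0, 0) = p0; δ(p0, 1) = p1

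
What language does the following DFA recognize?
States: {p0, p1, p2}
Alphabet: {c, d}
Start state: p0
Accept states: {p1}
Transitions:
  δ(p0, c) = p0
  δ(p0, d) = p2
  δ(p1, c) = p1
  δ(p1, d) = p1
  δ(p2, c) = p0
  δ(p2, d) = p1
Testing a few strings:
  'dd' → accept
  'cdd' → accept
  'cdc' → reject
  'dddc' → accept
State roles: p0=no progress toward dd; p1=substring dd seen; p2=one trailing d
All strings over {c,d} containing the substring dd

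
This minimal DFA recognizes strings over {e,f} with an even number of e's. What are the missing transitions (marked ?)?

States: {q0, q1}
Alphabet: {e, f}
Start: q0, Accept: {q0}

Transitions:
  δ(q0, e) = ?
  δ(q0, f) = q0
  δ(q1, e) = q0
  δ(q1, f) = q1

From the language and accept set, identify what each state tracks — q0: even number of e's so far; q1: odd number of e's so far.
Each missing δ(q, a) is the state matching the new tracked value after reading a.
δ(q0, e) = q1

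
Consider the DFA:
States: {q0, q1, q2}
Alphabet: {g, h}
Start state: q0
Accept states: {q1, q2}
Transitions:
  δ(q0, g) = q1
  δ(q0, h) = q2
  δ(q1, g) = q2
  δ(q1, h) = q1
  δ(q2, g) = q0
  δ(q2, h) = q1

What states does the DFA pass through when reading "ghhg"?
read 'g': q0 → q1
  read 'h': q1 → q1
  read 'h': q1 → q1
  read 'g': q1 → q2
q0 -> q1 -> q1 -> q1 -> q2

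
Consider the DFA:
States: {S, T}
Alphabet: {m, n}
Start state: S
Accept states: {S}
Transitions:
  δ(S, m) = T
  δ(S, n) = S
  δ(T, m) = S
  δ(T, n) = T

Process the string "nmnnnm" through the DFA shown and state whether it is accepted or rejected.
Processing string "nmnnnm":
  S --n--> S
  S --m--> T
  T --n--> T
  T --n--> T
  T --n--> T
  T --m--> S
Final state: S
Accept states: {S}
Yes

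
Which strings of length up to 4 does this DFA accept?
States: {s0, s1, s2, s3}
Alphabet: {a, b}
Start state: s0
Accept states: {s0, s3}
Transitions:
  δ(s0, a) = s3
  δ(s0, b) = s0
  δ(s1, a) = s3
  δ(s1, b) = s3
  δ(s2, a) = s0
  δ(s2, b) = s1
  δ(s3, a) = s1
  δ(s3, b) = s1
ε, a, b, ba, bb, aaa, aab, aba, abb, bba, bbb, baaa, baab, baba, babb, bbba, bbbb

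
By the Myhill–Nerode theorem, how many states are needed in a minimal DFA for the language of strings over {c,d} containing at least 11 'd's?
By Myhill–Nerode, count the distinguishable equivalence classes: 12 classes — having seen 0, 1, …, 10, or ≥11 copies of 'd'; any two classes i < j (j ≤ 11) are distinguished by the string d^(11−j), which takes class j to 11 copies (accepted) but leaves class i below 11 (rejected).
12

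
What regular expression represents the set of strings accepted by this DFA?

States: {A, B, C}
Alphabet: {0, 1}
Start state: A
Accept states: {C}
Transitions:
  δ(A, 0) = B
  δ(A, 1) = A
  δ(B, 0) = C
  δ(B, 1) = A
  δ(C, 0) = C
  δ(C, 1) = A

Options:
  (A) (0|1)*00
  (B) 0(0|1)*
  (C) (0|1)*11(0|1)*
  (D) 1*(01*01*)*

Check each option against the DFA on short strings; one disagreement eliminates an option:
  (A) (0|1)*00: agrees with the DFA on every string of length ≤ 6
  (B) 0(0|1)*: on '0' the DFA goes A → B and rejects (B ∉ Accept), but the regex matches it → eliminate
  (C) (0|1)*11(0|1)*: on '00' the DFA goes A → B → C and accepts (C ∈ Accept), but the regex does not match it → eliminate
  (D) 1*(01*01*)*: on ε the DFA stays in A and rejects (A ∉ Accept), but the regex matches it → eliminate
Only (A) is consistent with the DFA.
(A) (0|1)*00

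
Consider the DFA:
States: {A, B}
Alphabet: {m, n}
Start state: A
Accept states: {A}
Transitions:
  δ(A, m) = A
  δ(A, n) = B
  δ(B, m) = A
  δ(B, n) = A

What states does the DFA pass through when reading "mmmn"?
read 'm': A → A
  read 'm': A → A
  read 'm': A → A
  read 'n': A → B
A -> A -> A -> A -> B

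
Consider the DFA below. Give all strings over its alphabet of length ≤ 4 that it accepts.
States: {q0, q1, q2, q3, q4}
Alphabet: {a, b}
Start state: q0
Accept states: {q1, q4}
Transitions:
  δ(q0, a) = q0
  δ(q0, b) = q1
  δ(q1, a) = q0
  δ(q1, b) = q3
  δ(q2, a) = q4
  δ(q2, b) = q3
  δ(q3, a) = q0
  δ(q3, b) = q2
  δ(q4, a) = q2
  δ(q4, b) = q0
b, ab, aab, bab, aaab, abab, baab, bbab, bbba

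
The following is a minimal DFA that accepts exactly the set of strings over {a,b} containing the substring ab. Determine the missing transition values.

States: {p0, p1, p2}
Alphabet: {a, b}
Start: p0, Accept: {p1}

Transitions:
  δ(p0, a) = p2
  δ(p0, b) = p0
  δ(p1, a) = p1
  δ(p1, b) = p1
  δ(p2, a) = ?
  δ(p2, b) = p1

From the language and accept set, identify what each state tracks — p0: no a seen yet; p1: substring ab seen; p2: seen a a, waiting for b.
Each missing δ(q, a) is the state matching the new tracked value after reading a.
δ(p2, a) = p2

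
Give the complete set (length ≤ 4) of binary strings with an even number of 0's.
ε, 1, 00, 11, 001, 010, 100, 111, 0000, 0011, 0101, 0110, 1001, 1010, 1100, 1111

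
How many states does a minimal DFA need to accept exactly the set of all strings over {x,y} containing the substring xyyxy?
By Myhill–Nerode, count the distinguishable equivalence classes: 6 classes — one per longest suffix of the input that is a prefix of 'xyyxy' (lengths 0 through 4), plus an absorbing 'already seen xyyxy' class.
6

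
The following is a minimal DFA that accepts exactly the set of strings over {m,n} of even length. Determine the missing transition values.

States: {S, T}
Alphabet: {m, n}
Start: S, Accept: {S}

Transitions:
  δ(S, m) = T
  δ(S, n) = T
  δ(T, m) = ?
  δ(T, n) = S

From the language and accept set, identify what each state tracks — S: even length so far; T: odd length so far.
Each missing δ(q, a) is the state matching the new tracked value after reading a.
δ(T, m) = S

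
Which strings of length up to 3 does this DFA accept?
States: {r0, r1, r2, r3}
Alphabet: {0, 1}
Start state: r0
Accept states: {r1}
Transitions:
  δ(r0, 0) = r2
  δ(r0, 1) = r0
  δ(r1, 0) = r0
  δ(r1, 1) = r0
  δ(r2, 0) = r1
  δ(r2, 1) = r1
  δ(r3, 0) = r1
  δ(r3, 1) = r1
00, 01, 100, 101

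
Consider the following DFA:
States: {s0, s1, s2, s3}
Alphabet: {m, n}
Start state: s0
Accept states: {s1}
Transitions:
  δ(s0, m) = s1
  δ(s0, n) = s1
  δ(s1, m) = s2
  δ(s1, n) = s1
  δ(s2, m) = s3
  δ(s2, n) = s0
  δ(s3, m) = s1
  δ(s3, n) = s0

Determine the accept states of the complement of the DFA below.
Complement accept states = All states \ Original accept states
= {s0, s1, s2, s3} \ {s1}
{s0, s2, s3}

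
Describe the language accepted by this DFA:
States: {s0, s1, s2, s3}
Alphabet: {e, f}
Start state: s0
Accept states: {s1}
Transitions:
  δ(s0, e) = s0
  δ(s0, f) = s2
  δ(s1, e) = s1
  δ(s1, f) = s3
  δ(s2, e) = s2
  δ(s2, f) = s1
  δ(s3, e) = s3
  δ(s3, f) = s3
Testing a few strings:
  'fee' → reject
  'ffff' → reject
  'f' → reject
  'feef' → accept
State roles: s0=zero f's; s1=two f's; s2=one f; s3=≥ three f's (dead)
All strings over {e,f} containing exactly two f's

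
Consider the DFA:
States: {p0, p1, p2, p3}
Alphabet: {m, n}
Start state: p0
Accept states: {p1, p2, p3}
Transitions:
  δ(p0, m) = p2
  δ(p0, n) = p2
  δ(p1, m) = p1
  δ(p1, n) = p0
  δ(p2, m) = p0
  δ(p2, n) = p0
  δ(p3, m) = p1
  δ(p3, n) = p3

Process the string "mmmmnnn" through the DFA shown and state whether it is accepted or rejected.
Processing string "mmmmnnn":
  p0 --m--> p2
  p2 --m--> p0
  p0 --m--> p2
  p2 --m--> p0
  p0 --n--> p2
  p2 --n--> p0
  p0 --n--> p2
Final state: p2
Accept states: {p1, p2, p3}
Yes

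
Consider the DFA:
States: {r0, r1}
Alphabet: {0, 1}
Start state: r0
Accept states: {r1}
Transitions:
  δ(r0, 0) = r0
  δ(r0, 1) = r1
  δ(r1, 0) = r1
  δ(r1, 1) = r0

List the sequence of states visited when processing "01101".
read '0': r0 → r0
  read '1': r0 → r1
  read '1': r1 → r0
  read '0': r0 → r0
  read '1': r0 → r1
r0 -> r0 -> r1 -> r0 -> r0 -> r1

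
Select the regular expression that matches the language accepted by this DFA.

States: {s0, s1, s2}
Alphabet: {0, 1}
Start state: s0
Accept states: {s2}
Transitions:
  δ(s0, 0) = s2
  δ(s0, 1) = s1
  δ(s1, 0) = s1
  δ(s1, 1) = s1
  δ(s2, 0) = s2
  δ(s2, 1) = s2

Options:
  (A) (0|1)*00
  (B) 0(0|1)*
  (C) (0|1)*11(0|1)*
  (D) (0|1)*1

Check each option against the DFA on short strings; one disagreement eliminates an option:
  (A) (0|1)*00: on '0' the DFA goes s0 → s2 and accepts (s2 ∈ Accept), but the regex does not match it → eliminate
  (B) 0(0|1)*: agrees with the DFA on every string of length ≤ 6
  (C) (0|1)*11(0|1)*: on '0' the DFA goes s0 → s2 and accepts (s2 ∈ Accept), but the regex does not match it → eliminate
  (D) (0|1)*1: on '0' the DFA goes s0 → s2 and accepts (s2 ∈ Accept), but the regex does not match it → eliminate
Only (B) is consistent with the DFA.
(B) 0(0|1)*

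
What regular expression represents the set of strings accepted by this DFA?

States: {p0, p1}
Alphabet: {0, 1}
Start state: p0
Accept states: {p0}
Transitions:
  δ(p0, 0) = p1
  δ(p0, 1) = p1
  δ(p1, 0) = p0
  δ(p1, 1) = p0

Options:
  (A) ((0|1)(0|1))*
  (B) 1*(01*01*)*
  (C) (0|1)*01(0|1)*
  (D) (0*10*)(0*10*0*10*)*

Check each option against the DFA on short strings; one disagreement eliminates an option:
  (A) ((0|1)(0|1))*: agrees with the DFA on every string of length ≤ 6
  (B) 1*(01*01*)*: on '1' the DFA goes p0 → p1 and rejects (p1 ∉ Accept), but the regex matches it → eliminate
  (C) (0|1)*01(0|1)*: on ε the DFA stays in p0 and accepts (p0 ∈ Accept), but the regex does not match it → eliminate
  (D) (0*10*)(0*10*0*10*)*: on ε the DFA stays in p0 and accepts (p0 ∈ Accept), but the regex does not match it → eliminate
Only (A) is consistent with the DFA.
(A) ((0|1)(0|1))*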